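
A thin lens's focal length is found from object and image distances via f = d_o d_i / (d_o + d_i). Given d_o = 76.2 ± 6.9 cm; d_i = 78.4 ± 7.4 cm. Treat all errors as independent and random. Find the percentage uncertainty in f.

∂f/∂d_o = (d_i/(d_o+d_i))² = 0.257;  ∂f/∂d_i = (d_o/(d_o+d_i))² = 0.243
δf = √((∂f/∂d_o · δd_o)² + (∂f/∂d_i · δd_i)²) = √(3.15 + 3.23) = 2.53 cm
f = 38.6 cm, so δf/f = 2.53/38.6 = 0.0654.

6.54%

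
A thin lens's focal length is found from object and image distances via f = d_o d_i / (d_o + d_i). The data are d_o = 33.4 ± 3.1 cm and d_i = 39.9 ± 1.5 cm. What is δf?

∂f/∂d_o = (d_i/(d_o+d_i))² = 0.296;  ∂f/∂d_i = (d_o/(d_o+d_i))² = 0.208
δf = √((∂f/∂d_o · δd_o)² + (∂f/∂d_i · δd_i)²) = √(0.844 + 0.0970) = 0.970 cm

0.970 cm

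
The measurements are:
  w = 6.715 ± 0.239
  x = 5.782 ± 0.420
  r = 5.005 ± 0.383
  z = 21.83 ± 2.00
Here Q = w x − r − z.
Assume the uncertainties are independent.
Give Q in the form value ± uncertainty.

Let p = w·x = 38.83. δp/p = √((1·δw/w)² + (1·δx/x)²) = √(0.00127 + 0.00528) = 0.0809, so δp = 3.14.
Q = p − r − z: δQ = √(δp² + δr² + δz²) = √(9.86 + 0.147 + 4.00) = 3.74
Q = 11.99.

11.99 ± 3.74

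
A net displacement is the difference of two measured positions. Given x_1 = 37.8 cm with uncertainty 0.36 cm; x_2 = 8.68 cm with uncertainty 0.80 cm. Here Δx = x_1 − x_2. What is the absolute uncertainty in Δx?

Absolute uncertainties add in quadrature for a linear combination:
  (δx_1)² = 0.130;  (δx_2)² = 0.640
δΔx = √(0.770) = 0.877 cm

0.877 cm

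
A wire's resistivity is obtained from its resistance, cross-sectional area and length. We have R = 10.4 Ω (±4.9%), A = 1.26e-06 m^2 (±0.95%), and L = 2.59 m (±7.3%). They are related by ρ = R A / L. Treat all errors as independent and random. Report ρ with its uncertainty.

(5.06 ± 0.447) × 10^-6 Ω·m

Relative error in a monomial: (δρ/ρ)² = Σ (nᵢ · δxᵢ/xᵢ)².
  (1·δR/R)² = (1×0.0490)² = 0.00240;  (1·δA/A)² = (1×0.00950)² = 9.02e-05;  (-1·δL/L)² = (-1×0.0730)² = 0.00533
δρ/ρ = √(0.00782) = 0.0884
ρ = 5.06e-06 Ω·m, so δρ = 0.0884 × 5.06e-06 = 4.47e-07 Ω·m.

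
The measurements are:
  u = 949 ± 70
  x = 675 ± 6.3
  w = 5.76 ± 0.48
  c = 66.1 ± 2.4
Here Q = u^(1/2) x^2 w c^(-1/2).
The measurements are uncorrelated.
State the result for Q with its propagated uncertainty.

(9.94 ± 0.942) × 10^6

Since Q is a product/quotient, work with relative uncertainties:
  (½·δu/u)² = (0.5×0.0738)² = 0.00136;  (2·δx/x)² = (2×0.00933)² = 0.000348;  (1·δw/w)² = (1×0.0833)² = 0.00694;  (−½·δc/c)² = (-0.5×0.0363)² = 0.000330
δQ/Q = √(0.00898) = 0.0948
Q = 9.94e+06, so δQ = 0.0948 × 9.94e+06 = 9.42e+05.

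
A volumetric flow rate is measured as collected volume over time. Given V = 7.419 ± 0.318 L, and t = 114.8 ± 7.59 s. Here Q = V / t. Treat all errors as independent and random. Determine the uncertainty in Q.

For a monomial Q ∝ V, t^-1, fractional errors add in quadrature:
  (1·δV/V)² = (1×0.0429)² = 0.00184;  (-1·δt/t)² = (-1×0.0661)² = 0.00437
δQ/Q = √(0.00621) = 0.0788
Q = 0.06463 L/s, so δQ = 0.0788 × 0.06463 = 0.00509 L/s.

0.00509 L/s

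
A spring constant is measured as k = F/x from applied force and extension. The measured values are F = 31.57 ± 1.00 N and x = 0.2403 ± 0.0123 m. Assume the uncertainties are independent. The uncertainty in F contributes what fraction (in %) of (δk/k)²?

(δk/k)² = (1·δF/F)² + (-1·δx/x)²
  F term: (1×0.0317)² = 0.00100
  x term: (-1×0.0512)² = 0.00262
Total = 0.00362. Share from F = 0.00100/0.00362 = 0.277.

27.7%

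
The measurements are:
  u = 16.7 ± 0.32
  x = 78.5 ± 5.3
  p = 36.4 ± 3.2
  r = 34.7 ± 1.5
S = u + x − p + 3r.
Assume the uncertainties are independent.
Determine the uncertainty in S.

7.66

Each term contributes (cᵢ δxᵢ)² to (δS)²:
  (δu)² = 0.102;  (δx)² = 28.1;  (δp)² = 10.2;  (3·δr)² = 20.2
δS = √(58.7) = 7.66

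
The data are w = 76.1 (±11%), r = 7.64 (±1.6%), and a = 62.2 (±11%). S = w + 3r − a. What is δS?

10.8

Sums and differences: (δS)² = Σ (cᵢ δxᵢ)².
  (δw)² = 70.1;  (3·δr)² = 0.134;  (δa)² = 46.8
δS = √(117) = 10.8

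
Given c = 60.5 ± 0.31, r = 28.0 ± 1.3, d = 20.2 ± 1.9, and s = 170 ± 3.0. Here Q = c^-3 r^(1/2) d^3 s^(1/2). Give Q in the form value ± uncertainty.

2.57 ± 0.728

Each factor contributes (exponent × relative error)² to (δQ/Q)²:
  (-3·δc/c)² = (-3×0.00512)² = 0.000236;  (½·δr/r)² = (0.5×0.0464)² = 0.000539;  (3·δd/d)² = (3×0.0941)² = 0.0796;  (½·δs/s)² = (0.5×0.0176)² = 7.79e-05
δQ/Q = √(0.0805) = 0.284
Q = 2.57, so δQ = 0.284 × 2.57 = 0.728.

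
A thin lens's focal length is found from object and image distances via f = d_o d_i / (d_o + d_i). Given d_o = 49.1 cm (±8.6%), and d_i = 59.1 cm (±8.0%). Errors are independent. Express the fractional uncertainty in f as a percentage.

∂f/∂d_o = (d_i/(d_o+d_i))² = 0.298;  ∂f/∂d_i = (d_o/(d_o+d_i))² = 0.206
δf = √((∂f/∂d_o · δd_o)² + (∂f/∂d_i · δd_i)²) = √(1.59 + 0.948) = 1.59 cm
f = 26.8 cm, so δf/f = 1.59/26.8 = 0.0594.

5.94%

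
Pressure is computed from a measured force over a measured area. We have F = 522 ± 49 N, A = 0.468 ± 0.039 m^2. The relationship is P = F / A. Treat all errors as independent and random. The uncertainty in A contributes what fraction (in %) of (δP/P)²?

(δP/P)² = (1·δF/F)² + (-1·δA/A)²
  F term: (1×0.0939)² = 0.00881
  A term: (-1×0.0833)² = 0.00694
Total = 0.0158. Share from A = 0.00694/0.0158 = 0.441.

44.1%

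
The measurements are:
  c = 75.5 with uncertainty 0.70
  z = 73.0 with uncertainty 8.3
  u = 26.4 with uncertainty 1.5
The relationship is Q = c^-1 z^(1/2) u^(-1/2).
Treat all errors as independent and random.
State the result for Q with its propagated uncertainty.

0.0220 ± 0.00141

Q is a product of powers, so relative uncertainties combine in quadrature:
  (-1·δc/c)² = (-1×0.00927)² = 8.6e-05;  (½·δz/z)² = (0.5×0.114)² = 0.00323;  (−½·δu/u)² = (-0.5×0.0568)² = 0.000807
δQ/Q = √(0.00412) = 0.0642
Q = 0.0220, so δQ = 0.0642 × 0.0220 = 0.00141.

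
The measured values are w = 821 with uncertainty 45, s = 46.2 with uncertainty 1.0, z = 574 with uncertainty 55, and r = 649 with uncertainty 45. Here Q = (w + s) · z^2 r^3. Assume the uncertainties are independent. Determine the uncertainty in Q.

Let u = w + s = 867. δu = √(δw² + δs²) = √(2020 + 1.00) = 45.0, so δu/u = 0.0519.
Q is then a monomial in u, z, r:
δQ/Q = √((δu/u)² + (2·δz/z)² + (3·δr/r)²) = √(0.00269 + 0.0367 + 0.0433) = 0.288
Q = 7.81e+16, so δQ = 0.288 × 7.81e+16 = 2.25e+16.

2.25e+16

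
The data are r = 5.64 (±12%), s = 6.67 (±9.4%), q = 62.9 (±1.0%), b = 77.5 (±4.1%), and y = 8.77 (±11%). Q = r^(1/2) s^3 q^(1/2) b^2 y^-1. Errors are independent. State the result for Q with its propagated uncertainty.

(3.83 ± 1.22) × 10^6

Each factor contributes (exponent × relative error)² to (δQ/Q)²:
  (½·δr/r)² = (0.5×0.120)² = 0.00360;  (3·δs/s)² = (3×0.0940)² = 0.0795;  (½·δq/q)² = (0.5×0.0100)² = 2.5e-05;  (2·δb/b)² = (2×0.0410)² = 0.00672;  (-1·δy/y)² = (-1×0.110)² = 0.0121
δQ/Q = √(0.102) = 0.319
Q = 3.83e+06, so δQ = 0.319 × 3.83e+06 = 1.22e+06.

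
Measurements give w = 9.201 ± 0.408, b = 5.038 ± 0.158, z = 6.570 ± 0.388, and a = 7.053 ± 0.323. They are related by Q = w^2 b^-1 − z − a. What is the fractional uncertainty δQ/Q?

Let p = w^2·b^-1 = 16.80. δp/p = √((2·δw/w)² + (-1·δb/b)²) = √(0.00787 + 0.000984) = 0.0941, so δp = 1.58.
Q = p − z − a: δQ = √(δp² + δz² + δa²) = √(2.50 + 0.151 + 0.104) = 1.66
Q = 3.181, so δQ/Q = 1.66/3.181 = 0.522.

0.522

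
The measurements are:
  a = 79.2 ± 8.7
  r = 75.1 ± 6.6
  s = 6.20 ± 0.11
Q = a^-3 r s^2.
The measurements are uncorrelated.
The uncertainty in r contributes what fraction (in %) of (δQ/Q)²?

(δQ/Q)² = (-3·δa/a)² + (1·δr/r)² + (2·δs/s)²
  a term: (-3×0.110)² = 0.109
  r term: (1×0.0879)² = 0.00772
  s term: (2×0.0177)² = 0.00126
Total = 0.118. Share from r = 0.00772/0.118 = 0.0657.

6.57%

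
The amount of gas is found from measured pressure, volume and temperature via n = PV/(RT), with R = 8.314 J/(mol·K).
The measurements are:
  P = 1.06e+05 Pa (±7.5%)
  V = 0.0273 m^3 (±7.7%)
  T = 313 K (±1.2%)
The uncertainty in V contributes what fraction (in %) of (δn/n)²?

50.7%

(δn/n)² = (1·δP/P)² + (1·δV/V)² + (-1·δT/T)²
  P term: (1×0.0750)² = 0.00562
  V term: (1×0.0770)² = 0.00593
  T term: (-1×0.0120)² = 0.000144
Total = 0.0117. Share from V = 0.00593/0.0117 = 0.507.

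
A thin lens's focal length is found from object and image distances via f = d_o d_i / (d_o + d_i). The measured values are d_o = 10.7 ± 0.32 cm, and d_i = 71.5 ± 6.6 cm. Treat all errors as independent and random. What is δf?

0.267 cm

∂f/∂d_o = (d_i/(d_o+d_i))² = 0.757;  ∂f/∂d_i = (d_o/(d_o+d_i))² = 0.0169
δf = √((∂f/∂d_o · δd_o)² + (∂f/∂d_i · δd_i)²) = √(0.0586 + 0.0125) = 0.267 cm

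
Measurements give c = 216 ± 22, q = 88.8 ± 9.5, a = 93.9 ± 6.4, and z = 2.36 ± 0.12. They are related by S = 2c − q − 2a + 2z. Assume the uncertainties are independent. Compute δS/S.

0.292

S is a linear combination, so absolute uncertainties add in quadrature:
  (2·δc)² = 1940;  (δq)² = 90.2;  (2·δa)² = 164;  (2·δz)² = 0.0576
δS = √(2190) = 46.8
S = 160, so δS/S = 46.8/160 = 0.292.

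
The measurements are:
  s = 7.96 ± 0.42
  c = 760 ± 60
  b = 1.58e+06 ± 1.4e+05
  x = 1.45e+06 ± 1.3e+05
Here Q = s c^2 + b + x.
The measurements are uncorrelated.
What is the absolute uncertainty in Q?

Let p = s·c^2 = 4.6e+06. δp/p = √((1·δs/s)² + (2·δc/c)²) = √(0.00278 + 0.0249) = 0.166, so δp = 7.65e+05.
Q = p + b + x: δQ = √(δp² + δb² + δx²) = √(5.86e+11 + 1.96e+10 + 1.69e+10) = 7.89e+05

7.89e+05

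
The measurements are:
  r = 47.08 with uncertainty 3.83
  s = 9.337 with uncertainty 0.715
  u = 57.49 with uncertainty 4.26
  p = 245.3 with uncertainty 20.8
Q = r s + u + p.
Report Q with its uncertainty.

742.4 ± 53.5

Let w = r·s = 439.6. δw/w = √((1·δr/r)² + (1·δs/s)²) = √(0.00662 + 0.00586) = 0.112, so δw = 49.1.
Q = w + u + p: δQ = √(δw² + δu² + δp²) = √(2410 + 18.1 + 433) = 53.5
Q = 742.4.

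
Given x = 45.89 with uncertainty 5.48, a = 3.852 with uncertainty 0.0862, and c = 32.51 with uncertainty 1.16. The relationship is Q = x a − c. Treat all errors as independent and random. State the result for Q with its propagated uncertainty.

144.3 ± 21.5

Let p = x·a = 176.8. δp/p = √((1·δx/x)² + (1·δa/a)²) = √(0.0143 + 0.000501) = 0.121, so δp = 21.5.
Q = p − c: δQ = √(δp² + δc²) = √(461 + 1.35) = 21.5
Q = 144.3.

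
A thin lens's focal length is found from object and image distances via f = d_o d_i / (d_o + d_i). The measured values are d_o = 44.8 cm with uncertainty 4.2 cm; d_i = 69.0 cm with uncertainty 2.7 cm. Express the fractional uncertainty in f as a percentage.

∂f/∂d_o = (d_i/(d_o+d_i))² = 0.368;  ∂f/∂d_i = (d_o/(d_o+d_i))² = 0.155
δf = √((∂f/∂d_o · δd_o)² + (∂f/∂d_i · δd_i)²) = √(2.38 + 0.175) = 1.60 cm
f = 27.2 cm, so δf/f = 1.60/27.2 = 0.0589.

5.89%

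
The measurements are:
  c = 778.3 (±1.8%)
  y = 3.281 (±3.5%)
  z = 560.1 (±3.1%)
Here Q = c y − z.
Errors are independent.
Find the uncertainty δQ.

102

Let p = c·y = 2554. δp/p = √((1·δc/c)² + (1·δy/y)²) = √(0.000324 + 0.00123) = 0.0394, so δp = 101.
Q = p − z: δQ = √(δp² + δz²) = √(10100 + 301) = 102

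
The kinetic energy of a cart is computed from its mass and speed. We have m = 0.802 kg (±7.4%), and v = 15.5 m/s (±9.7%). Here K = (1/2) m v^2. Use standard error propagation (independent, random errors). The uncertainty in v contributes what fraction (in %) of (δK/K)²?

(δK/K)² = (1·δm/m)² + (2·δv/v)²
  m term: (1×0.0740)² = 0.00548
  v term: (2×0.0970)² = 0.0376
Total = 0.0431. Share from v = 0.0376/0.0431 = 0.873.

87.3%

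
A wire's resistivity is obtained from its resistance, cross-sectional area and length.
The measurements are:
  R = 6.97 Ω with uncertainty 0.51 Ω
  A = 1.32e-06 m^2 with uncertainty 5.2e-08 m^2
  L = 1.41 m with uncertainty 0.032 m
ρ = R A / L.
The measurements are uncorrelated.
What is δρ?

Since ρ is a product/quotient, work with relative uncertainties:
  (1·δR/R)² = (1×0.0732)² = 0.00535;  (1·δA/A)² = (1×0.0394)² = 0.00155;  (-1·δL/L)² = (-1×0.0227)² = 0.000515
δρ/ρ = √(0.00742) = 0.0861
ρ = 6.53e-06 Ω·m, so δρ = 0.0861 × 6.53e-06 = 5.62e-07 Ω·m.

5.62e-07 Ω·m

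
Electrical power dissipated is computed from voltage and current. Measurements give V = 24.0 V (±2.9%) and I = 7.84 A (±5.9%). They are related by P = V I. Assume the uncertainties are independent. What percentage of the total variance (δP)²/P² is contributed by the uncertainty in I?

(δP/P)² = (1·δV/V)² + (1·δI/I)²
  V term: (1×0.0290)² = 0.000841
  I term: (1×0.0590)² = 0.00348
Total = 0.00432. Share from I = 0.00348/0.00432 = 0.805.

80.5%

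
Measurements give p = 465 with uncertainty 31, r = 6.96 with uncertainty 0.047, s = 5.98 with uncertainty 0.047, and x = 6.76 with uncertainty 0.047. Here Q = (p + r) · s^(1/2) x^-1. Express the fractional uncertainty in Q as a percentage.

6.62%

Let u = p + r = 472. δu = √(δp² + δr²) = √(961 + 0.00221) = 31.0, so δu/u = 0.0657.
Q is then a monomial in u, s, x:
δQ/Q = √((δu/u)² + (½·δs/s)² + (-1·δx/x)²) = √(0.00431 + 1.54e-05 + 4.83e-05) = 0.0662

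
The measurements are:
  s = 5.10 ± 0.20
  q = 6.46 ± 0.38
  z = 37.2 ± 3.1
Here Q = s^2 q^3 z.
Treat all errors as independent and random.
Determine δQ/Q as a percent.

Since Q is a product/quotient, work with relative uncertainties:
  (2·δs/s)² = (2×0.0392)² = 0.00615;  (3·δq/q)² = (3×0.0588)² = 0.0311;  (1·δz/z)² = (1×0.0833)² = 0.00694
δQ/Q = √(0.0442) = 0.210

21.0%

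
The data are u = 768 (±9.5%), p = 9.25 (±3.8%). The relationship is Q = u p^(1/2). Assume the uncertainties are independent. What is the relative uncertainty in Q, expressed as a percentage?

Each factor contributes (exponent × relative error)² to (δQ/Q)²:
  (1·δu/u)² = (1×0.0950)² = 0.00903;  (½·δp/p)² = (0.5×0.0380)² = 0.000361
δQ/Q = √(0.00939) = 0.0969

9.69%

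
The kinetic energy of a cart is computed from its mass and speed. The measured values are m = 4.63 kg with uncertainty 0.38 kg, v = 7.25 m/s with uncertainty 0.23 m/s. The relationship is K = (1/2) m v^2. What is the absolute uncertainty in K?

12.6 J

For a monomial K ∝ m, v^2, fractional errors add in quadrature:
  (1·δm/m)² = (1×0.0821)² = 0.00674;  (2·δv/v)² = (2×0.0317)² = 0.00403
δK/K = √(0.0108) = 0.104
K = 122 J, so δK = 0.104 × 122 = 12.6 J.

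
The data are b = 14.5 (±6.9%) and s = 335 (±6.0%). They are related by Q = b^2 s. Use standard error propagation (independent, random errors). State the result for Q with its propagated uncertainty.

70400 ± 10600

Products/powers → add relative errors in quadrature, weighted by exponent:
  (2·δb/b)² = (2×0.0690)² = 0.0190;  (1·δs/s)² = (1×0.0600)² = 0.00360
δQ/Q = √(0.0226) = 0.150
Q = 70400, so δQ = 0.150 × 70400 = 10600.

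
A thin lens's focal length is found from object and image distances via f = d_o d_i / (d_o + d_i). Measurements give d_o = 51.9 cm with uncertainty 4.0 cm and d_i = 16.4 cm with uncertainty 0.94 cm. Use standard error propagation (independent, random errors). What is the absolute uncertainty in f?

∂f/∂d_o = (d_i/(d_o+d_i))² = 0.0577;  ∂f/∂d_i = (d_o/(d_o+d_i))² = 0.577
δf = √((∂f/∂d_o · δd_o)² + (∂f/∂d_i · δd_i)²) = √(0.0532 + 0.295) = 0.590 cm

0.590 cm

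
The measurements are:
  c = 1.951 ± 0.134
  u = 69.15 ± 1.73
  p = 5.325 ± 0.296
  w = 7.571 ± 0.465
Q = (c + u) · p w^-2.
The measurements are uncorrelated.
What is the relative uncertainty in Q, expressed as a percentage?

Let h = c + u = 71.10. δh = √(δc² + δu²) = √(0.0180 + 2.99) = 1.74, so δh/h = 0.0244.
Q is then a monomial in h, p, w:
δQ/Q = √((δh/h)² + (1·δp/p)² + (-2·δw/w)²) = √(0.000596 + 0.00309 + 0.0151) = 0.137

13.7%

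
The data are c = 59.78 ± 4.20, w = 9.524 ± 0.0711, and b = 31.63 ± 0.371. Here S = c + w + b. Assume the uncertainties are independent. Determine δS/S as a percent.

4.18%

Sums and differences: (δS)² = Σ (cᵢ δxᵢ)².
  (δc)² = 17.6;  (δw)² = 0.00506;  (δb)² = 0.138
δS = √(17.8) = 4.22
S = 100.9, so δS/S = 4.22/100.9 = 0.0418.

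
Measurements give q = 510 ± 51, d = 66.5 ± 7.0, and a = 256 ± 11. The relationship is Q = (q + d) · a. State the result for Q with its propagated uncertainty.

Let u = q + d = 576. δu = √(δq² + δd²) = √(2600 + 49.0) = 51.5, so δu/u = 0.0893.
Q is then a monomial in u, a:
δQ/Q = √((δu/u)² + (1·δa/a)²) = √(0.00797 + 0.00185) = 0.0991
Q = 1.48e+05, so δQ = 0.0991 × 1.48e+05 = 14600.

(1.48 ± 0.146) × 10^5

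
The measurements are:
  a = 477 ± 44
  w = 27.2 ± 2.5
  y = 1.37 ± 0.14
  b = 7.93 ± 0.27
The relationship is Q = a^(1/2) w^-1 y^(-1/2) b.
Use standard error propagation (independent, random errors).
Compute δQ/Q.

For a monomial Q ∝ a^(1/2), w^-1, y^(-1/2), b, fractional errors add in quadrature:
  (½·δa/a)² = (0.5×0.0922)² = 0.00213;  (-1·δw/w)² = (-1×0.0919)² = 0.00845;  (−½·δy/y)² = (-0.5×0.102)² = 0.00261;  (1·δb/b)² = (1×0.0340)² = 0.00116
δQ/Q = √(0.0143) = 0.120

0.120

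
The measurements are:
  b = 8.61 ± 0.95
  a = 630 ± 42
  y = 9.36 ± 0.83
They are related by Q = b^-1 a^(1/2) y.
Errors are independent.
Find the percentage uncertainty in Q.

14.5%

For a monomial Q ∝ b^-1, a^(1/2), y, fractional errors add in quadrature:
  (-1·δb/b)² = (-1×0.110)² = 0.0122;  (½·δa/a)² = (0.5×0.0667)² = 0.00111;  (1·δy/y)² = (1×0.0887)² = 0.00786
δQ/Q = √(0.0211) = 0.145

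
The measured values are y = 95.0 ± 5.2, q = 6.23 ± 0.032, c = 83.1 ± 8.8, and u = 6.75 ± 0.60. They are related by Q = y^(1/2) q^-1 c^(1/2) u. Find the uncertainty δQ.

For a monomial Q ∝ y^(1/2), q^-1, c^(1/2), u, fractional errors add in quadrature:
  (½·δy/y)² = (0.5×0.0547)² = 0.000749;  (-1·δq/q)² = (-1×0.00514)² = 2.64e-05;  (½·δc/c)² = (0.5×0.106)² = 0.00280;  (1·δu/u)² = (1×0.0889)² = 0.00790
δQ/Q = √(0.0115) = 0.107
Q = 96.3, so δQ = 0.107 × 96.3 = 10.3.

10.3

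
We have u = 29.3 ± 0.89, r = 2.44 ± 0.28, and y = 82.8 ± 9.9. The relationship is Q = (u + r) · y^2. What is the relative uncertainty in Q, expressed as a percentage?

Let w = u + r = 31.7. δw = √(δu² + δr²) = √(0.792 + 0.0784) = 0.933, so δw/w = 0.0294.
Q is then a monomial in w, y:
δQ/Q = √((δw/w)² + (2·δy/y)²) = √(0.000864 + 0.0572) = 0.241

24.1%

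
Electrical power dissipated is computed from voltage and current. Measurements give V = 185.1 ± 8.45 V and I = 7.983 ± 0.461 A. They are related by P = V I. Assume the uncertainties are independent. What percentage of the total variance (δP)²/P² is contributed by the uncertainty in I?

61.5%

(δP/P)² = (1·δV/V)² + (1·δI/I)²
  V term: (1×0.0457)² = 0.00208
  I term: (1×0.0577)² = 0.00333
Total = 0.00542. Share from I = 0.00333/0.00542 = 0.615.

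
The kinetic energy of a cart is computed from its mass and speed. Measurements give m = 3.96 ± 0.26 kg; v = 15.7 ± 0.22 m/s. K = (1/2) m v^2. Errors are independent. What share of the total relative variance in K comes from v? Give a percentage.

(δK/K)² = (1·δm/m)² + (2·δv/v)²
  m term: (1×0.0657)² = 0.00431
  v term: (2×0.0140)² = 0.000785
Total = 0.00510. Share from v = 0.000785/0.00510 = 0.154.

15.4%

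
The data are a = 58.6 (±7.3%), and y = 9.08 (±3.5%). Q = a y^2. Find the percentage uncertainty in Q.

For a monomial Q ∝ a, y^2, fractional errors add in quadrature:
  (1·δa/a)² = (1×0.0730)² = 0.00533;  (2·δy/y)² = (2×0.0350)² = 0.00490
δQ/Q = √(0.0102) = 0.101

10.1%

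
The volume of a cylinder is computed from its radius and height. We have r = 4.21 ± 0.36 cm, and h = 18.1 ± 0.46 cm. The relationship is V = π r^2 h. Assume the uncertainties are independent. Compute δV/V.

0.173

For a monomial V ∝ r^2, h, fractional errors add in quadrature:
  (2·δr/r)² = (2×0.0855)² = 0.0292;  (1·δh/h)² = (1×0.0254)² = 0.000646
δV/V = √(0.0299) = 0.173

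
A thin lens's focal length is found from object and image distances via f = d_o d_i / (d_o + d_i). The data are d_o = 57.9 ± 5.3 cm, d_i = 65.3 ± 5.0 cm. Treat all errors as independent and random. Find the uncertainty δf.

1.85 cm

∂f/∂d_o = (d_i/(d_o+d_i))² = 0.281;  ∂f/∂d_i = (d_o/(d_o+d_i))² = 0.221
δf = √((∂f/∂d_o · δd_o)² + (∂f/∂d_i · δd_i)²) = √(2.22 + 1.22) = 1.85 cm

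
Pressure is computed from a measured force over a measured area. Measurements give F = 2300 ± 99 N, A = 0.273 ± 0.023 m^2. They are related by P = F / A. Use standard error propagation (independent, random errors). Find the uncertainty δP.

797 Pa

Since P is a product/quotient, work with relative uncertainties:
  (1·δF/F)² = (1×0.0430)² = 0.00185;  (-1·δA/A)² = (-1×0.0842)² = 0.00710
δP/P = √(0.00895) = 0.0946
P = 8420 Pa, so δP = 0.0946 × 8420 = 797 Pa.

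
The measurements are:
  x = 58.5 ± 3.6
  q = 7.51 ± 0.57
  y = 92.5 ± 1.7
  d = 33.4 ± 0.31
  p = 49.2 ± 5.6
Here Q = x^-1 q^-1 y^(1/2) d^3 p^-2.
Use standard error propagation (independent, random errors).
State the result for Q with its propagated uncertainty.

0.337 ± 0.0841

Each factor contributes (exponent × relative error)² to (δQ/Q)²:
  (-1·δx/x)² = (-1×0.0615)² = 0.00379;  (-1·δq/q)² = (-1×0.0759)² = 0.00576;  (½·δy/y)² = (0.5×0.0184)² = 8.44e-05;  (3·δd/d)² = (3×0.00928)² = 0.000775;  (-2·δp/p)² = (-2×0.114)² = 0.0518
δQ/Q = √(0.0622) = 0.249
Q = 0.337, so δQ = 0.249 × 0.337 = 0.0841.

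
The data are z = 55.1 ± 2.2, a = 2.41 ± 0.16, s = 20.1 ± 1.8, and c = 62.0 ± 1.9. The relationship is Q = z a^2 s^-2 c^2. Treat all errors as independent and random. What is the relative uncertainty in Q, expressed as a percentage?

23.5%

Q is a product of powers, so relative uncertainties combine in quadrature:
  (1·δz/z)² = (1×0.0399)² = 0.00159;  (2·δa/a)² = (2×0.0664)² = 0.0176;  (-2·δs/s)² = (-2×0.0896)² = 0.0321;  (2·δc/c)² = (2×0.0306)² = 0.00376
δQ/Q = √(0.0551) = 0.235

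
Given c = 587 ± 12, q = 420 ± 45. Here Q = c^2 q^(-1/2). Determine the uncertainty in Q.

1130

Since Q is a product/quotient, work with relative uncertainties:
  (2·δc/c)² = (2×0.0204)² = 0.00167;  (−½·δq/q)² = (-0.5×0.107)² = 0.00287
δQ/Q = √(0.00454) = 0.0674
Q = 16800, so δQ = 0.0674 × 16800 = 1130.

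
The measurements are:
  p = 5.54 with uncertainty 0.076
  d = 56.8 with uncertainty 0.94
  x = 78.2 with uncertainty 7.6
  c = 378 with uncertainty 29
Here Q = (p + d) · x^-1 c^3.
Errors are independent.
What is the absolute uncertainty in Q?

1.08e+07

Let u = p + d = 62.3. δu = √(δp² + δd²) = √(0.00578 + 0.884) = 0.943, so δu/u = 0.0151.
Q is then a monomial in u, x, c:
δQ/Q = √((δu/u)² + (-1·δx/x)² + (3·δc/c)²) = √(0.000229 + 0.00945 + 0.0530) = 0.250
Q = 4.31e+07, so δQ = 0.250 × 4.31e+07 = 1.08e+07.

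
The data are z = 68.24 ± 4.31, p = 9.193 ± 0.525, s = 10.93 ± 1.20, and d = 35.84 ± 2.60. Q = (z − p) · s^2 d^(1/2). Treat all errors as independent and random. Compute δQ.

Let u = z − p = 59.05. δu = √(δz² + δp²) = √(18.6 + 0.276) = 4.34, so δu/u = 0.0735.
Q is then a monomial in u, s, d:
δQ/Q = √((δu/u)² + (2·δs/s)² + (½·δd/d)²) = √(0.00541 + 0.0482 + 0.00132) = 0.234
Q = 42230, so δQ = 0.234 × 42230 = 9900.

9900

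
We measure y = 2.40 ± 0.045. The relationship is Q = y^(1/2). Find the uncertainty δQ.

0.0145

Each factor contributes (exponent × relative error)² to (δQ/Q)²:
  (½·δy/y)² = (0.5×0.0187)² = 8.79e-05
δQ/Q = √(8.79e-05) = 0.00937
Q = 1.55, so δQ = 0.00937 × 1.55 = 0.0145.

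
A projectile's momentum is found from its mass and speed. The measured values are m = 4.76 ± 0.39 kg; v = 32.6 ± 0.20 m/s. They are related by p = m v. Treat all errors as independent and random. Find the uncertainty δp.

12.7 kg·m/s

Relative error in a monomial: (δp/p)² = Σ (nᵢ · δxᵢ/xᵢ)².
  (1·δm/m)² = (1×0.0819)² = 0.00671;  (1·δv/v)² = (1×0.00613)² = 3.76e-05
δp/p = √(0.00675) = 0.0822
p = 155 kg·m/s, so δp = 0.0822 × 155 = 12.7 kg·m/s.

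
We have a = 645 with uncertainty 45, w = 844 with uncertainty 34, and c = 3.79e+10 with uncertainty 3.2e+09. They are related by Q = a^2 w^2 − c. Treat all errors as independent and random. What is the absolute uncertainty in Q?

4.79e+10

Let p = a^2·w^2 = 2.96e+11. δp/p = √((2·δa/a)² + (2·δw/w)²) = √(0.0195 + 0.00649) = 0.161, so δp = 4.77e+10.
Q = p − c: δQ = √(δp² + δc²) = √(2.28e+21 + 1.02e+19) = 4.79e+10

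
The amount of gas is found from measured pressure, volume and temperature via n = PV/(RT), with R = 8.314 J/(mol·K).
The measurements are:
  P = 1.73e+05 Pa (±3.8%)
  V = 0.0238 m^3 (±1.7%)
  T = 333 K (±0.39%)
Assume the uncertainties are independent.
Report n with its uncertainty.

Relative error in a monomial: (δn/n)² = Σ (nᵢ · δxᵢ/xᵢ)².
  (1·δP/P)² = (1×0.0380)² = 0.00144;  (1·δV/V)² = (1×0.0170)² = 0.000289;  (-1·δT/T)² = (-1×0.00390)² = 1.52e-05
δn/n = √(0.00175) = 0.0418
n = 1.49 mol, so δn = 0.0418 × 1.49 = 0.0622 mol.

1.49 ± 0.0622 mol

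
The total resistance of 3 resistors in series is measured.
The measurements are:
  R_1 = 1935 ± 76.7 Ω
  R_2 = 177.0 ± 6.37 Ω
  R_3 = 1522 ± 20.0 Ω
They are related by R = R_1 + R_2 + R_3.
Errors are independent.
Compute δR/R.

R is a linear combination, so absolute uncertainties add in quadrature:
  (δR_1)² = 5880;  (δR_2)² = 40.6;  (δR_3)² = 400
δR = √(6320) = 79.5 Ω
R = 3634 Ω, so δR/R = 79.5/3634 = 0.0219.

0.0219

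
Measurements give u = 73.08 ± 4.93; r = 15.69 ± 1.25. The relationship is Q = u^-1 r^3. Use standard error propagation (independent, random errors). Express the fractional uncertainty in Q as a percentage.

24.8%

Relative error in a monomial: (δQ/Q)² = Σ (nᵢ · δxᵢ/xᵢ)².
  (-1·δu/u)² = (-1×0.0675)² = 0.00455;  (3·δr/r)² = (3×0.0797)² = 0.0571
δQ/Q = √(0.0617) = 0.248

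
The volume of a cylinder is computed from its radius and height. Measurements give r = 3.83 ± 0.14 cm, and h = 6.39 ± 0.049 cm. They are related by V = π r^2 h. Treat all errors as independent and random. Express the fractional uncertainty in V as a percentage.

V is a product of powers, so relative uncertainties combine in quadrature:
  (2·δr/r)² = (2×0.0366)² = 0.00534;  (1·δh/h)² = (1×0.00767)² = 5.88e-05
δV/V = √(0.00540) = 0.0735

7.35%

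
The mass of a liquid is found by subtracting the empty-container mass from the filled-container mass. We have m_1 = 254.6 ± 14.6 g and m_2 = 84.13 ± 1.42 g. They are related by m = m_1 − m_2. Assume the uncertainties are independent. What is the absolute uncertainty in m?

14.7 g

Absolute uncertainties add in quadrature for a linear combination:
  (δm_1)² = 213;  (δm_2)² = 2.02
δm = √(215) = 14.7 g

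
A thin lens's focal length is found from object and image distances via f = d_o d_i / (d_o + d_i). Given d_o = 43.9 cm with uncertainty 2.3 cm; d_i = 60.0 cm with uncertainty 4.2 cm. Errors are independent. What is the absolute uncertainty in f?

∂f/∂d_o = (d_i/(d_o+d_i))² = 0.333;  ∂f/∂d_i = (d_o/(d_o+d_i))² = 0.179
δf = √((∂f/∂d_o · δd_o)² + (∂f/∂d_i · δd_i)²) = √(0.588 + 0.562) = 1.07 cm

1.07 cm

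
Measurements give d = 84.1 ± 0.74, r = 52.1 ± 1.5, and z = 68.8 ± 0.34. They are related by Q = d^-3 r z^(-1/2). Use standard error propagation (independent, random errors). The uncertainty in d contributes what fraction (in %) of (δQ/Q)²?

45.5%

(δQ/Q)² = (-3·δd/d)² + (1·δr/r)² + (−½·δz/z)²
  d term: (-3×0.00880)² = 0.000697
  r term: (1×0.0288)² = 0.000829
  z term: (-0.5×0.00494)² = 6.11e-06
Total = 0.00153. Share from d = 0.000697/0.00153 = 0.455.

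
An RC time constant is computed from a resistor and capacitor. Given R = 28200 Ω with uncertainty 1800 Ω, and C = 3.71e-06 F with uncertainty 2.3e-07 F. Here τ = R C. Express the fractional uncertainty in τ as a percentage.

τ is a product of powers, so relative uncertainties combine in quadrature:
  (1·δR/R)² = (1×0.0638)² = 0.00407;  (1·δC/C)² = (1×0.0620)² = 0.00384
δτ/τ = √(0.00792) = 0.0890

8.90%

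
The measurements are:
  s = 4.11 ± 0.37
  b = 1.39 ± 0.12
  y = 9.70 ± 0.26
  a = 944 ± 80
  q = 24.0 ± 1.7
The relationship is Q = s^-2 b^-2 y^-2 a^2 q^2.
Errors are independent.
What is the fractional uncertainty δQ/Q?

0.337

Q is a product of powers, so relative uncertainties combine in quadrature:
  (-2·δs/s)² = (-2×0.0900)² = 0.0324;  (-2·δb/b)² = (-2×0.0863)² = 0.0298;  (-2·δy/y)² = (-2×0.0268)² = 0.00287;  (2·δa/a)² = (2×0.0847)² = 0.0287;  (2·δq/q)² = (2×0.0708)² = 0.0201
δQ/Q = √(0.114) = 0.337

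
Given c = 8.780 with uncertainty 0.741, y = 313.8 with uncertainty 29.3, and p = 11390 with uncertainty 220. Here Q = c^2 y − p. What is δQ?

Let w = c^2·y = 24190. δw/w = √((2·δc/c)² + (1·δy/y)²) = √(0.0285 + 0.00872) = 0.193, so δw = 4670.
Q = w − p: δQ = √(δw² + δp²) = √(2.18e+07 + 48400) = 4670

4670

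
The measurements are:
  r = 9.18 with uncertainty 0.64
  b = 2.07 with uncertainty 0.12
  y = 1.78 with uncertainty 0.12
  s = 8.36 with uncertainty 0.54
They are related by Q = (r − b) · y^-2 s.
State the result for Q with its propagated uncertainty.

18.8 ± 3.29

Let u = r − b = 7.11. δu = √(δr² + δb²) = √(0.410 + 0.0144) = 0.651, so δu/u = 0.0916.
Q is then a monomial in u, y, s:
δQ/Q = √((δu/u)² + (-2·δy/y)² + (1·δs/s)²) = √(0.00839 + 0.0182 + 0.00417) = 0.175
Q = 18.8, so δQ = 0.175 × 18.8 = 3.29.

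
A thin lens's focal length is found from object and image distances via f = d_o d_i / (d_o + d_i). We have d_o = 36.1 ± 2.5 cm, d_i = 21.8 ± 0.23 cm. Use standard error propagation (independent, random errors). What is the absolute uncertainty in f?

0.366 cm

∂f/∂d_o = (d_i/(d_o+d_i))² = 0.142;  ∂f/∂d_i = (d_o/(d_o+d_i))² = 0.389
δf = √((∂f/∂d_o · δd_o)² + (∂f/∂d_i · δd_i)²) = √(0.126 + 0.00799) = 0.366 cm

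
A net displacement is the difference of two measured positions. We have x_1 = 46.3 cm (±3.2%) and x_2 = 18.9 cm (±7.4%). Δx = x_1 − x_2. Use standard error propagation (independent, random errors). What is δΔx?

2.04 cm

Sums and differences: (δΔx)² = Σ (cᵢ δxᵢ)².
  (δx_1)² = 2.20;  (δx_2)² = 1.96
δΔx = √(4.15) = 2.04 cm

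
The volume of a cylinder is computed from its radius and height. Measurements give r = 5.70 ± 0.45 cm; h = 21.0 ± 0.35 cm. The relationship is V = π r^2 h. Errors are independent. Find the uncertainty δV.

Each factor contributes (exponent × relative error)² to (δV/V)²:
  (2·δr/r)² = (2×0.0789)² = 0.0249;  (1·δh/h)² = (1×0.0167)² = 0.000278
δV/V = √(0.0252) = 0.159
V = 2140 cm^3, so δV = 0.159 × 2140 = 340 cm^3.

340 cm^3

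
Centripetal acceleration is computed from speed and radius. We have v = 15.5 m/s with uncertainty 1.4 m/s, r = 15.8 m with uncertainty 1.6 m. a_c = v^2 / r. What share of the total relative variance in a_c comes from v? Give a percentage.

76.1%

(δa_c/a_c)² = (2·δv/v)² + (-1·δr/r)²
  v term: (2×0.0903)² = 0.0326
  r term: (-1×0.101)² = 0.0103
Total = 0.0429. Share from v = 0.0326/0.0429 = 0.761.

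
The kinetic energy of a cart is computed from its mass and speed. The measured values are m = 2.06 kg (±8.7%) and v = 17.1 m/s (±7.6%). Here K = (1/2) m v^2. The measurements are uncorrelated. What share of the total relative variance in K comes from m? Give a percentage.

24.7%

(δK/K)² = (1·δm/m)² + (2·δv/v)²
  m term: (1×0.0870)² = 0.00757
  v term: (2×0.0760)² = 0.0231
Total = 0.0307. Share from m = 0.00757/0.0307 = 0.247.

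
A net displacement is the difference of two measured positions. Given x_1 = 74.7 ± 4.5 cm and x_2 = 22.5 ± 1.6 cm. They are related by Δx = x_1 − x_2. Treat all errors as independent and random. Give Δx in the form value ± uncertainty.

Sums and differences: (δΔx)² = Σ (cᵢ δxᵢ)².
  (δx_1)² = 20.2;  (δx_2)² = 2.56
δΔx = √(22.8) = 4.78 cm
Δx = 52.2 cm.

52.2 ± 4.78 cm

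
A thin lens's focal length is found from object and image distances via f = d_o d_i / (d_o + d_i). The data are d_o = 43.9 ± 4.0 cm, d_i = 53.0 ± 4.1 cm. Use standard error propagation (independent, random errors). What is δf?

∂f/∂d_o = (d_i/(d_o+d_i))² = 0.299;  ∂f/∂d_i = (d_o/(d_o+d_i))² = 0.205
δf = √((∂f/∂d_o · δd_o)² + (∂f/∂d_i · δd_i)²) = √(1.43 + 0.708) = 1.46 cm

1.46 cm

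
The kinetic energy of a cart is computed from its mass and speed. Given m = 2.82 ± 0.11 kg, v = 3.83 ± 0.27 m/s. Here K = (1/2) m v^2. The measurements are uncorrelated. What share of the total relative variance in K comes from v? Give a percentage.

(δK/K)² = (1·δm/m)² + (2·δv/v)²
  m term: (1×0.0390)² = 0.00152
  v term: (2×0.0705)² = 0.0199
Total = 0.0214. Share from v = 0.0199/0.0214 = 0.929.

92.9%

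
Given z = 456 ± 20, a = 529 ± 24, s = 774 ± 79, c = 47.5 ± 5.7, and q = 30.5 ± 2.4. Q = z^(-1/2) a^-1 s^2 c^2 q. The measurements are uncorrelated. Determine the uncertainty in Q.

1.2e+06

Products/powers → add relative errors in quadrature, weighted by exponent:
  (−½·δz/z)² = (-0.5×0.0439)² = 0.000481;  (-1·δa/a)² = (-1×0.0454)² = 0.00206;  (2·δs/s)² = (2×0.102)² = 0.0417;  (2·δc/c)² = (2×0.120)² = 0.0576;  (1·δq/q)² = (1×0.0787)² = 0.00619
δQ/Q = √(0.108) = 0.329
Q = 3.65e+06, so δQ = 0.329 × 3.65e+06 = 1.2e+06.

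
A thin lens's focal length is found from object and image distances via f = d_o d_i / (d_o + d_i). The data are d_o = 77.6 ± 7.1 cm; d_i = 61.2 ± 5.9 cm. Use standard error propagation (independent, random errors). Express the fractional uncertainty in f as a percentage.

∂f/∂d_o = (d_i/(d_o+d_i))² = 0.194;  ∂f/∂d_i = (d_o/(d_o+d_i))² = 0.313
δf = √((∂f/∂d_o · δd_o)² + (∂f/∂d_i · δd_i)²) = √(1.91 + 3.40) = 2.30 cm
f = 34.2 cm, so δf/f = 2.30/34.2 = 0.0673.

6.73%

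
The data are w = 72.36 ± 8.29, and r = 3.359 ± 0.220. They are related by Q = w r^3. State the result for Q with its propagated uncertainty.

For a monomial Q ∝ w, r^3, fractional errors add in quadrature:
  (1·δw/w)² = (1×0.115)² = 0.0131;  (3·δr/r)² = (3×0.0655)² = 0.0386
δQ/Q = √(0.0517) = 0.227
Q = 2742, so δQ = 0.227 × 2742 = 624.

2742 ± 624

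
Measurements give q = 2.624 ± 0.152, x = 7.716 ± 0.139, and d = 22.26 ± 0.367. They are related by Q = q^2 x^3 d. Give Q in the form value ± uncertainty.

70410 ± 9080

Relative error in a monomial: (δQ/Q)² = Σ (nᵢ · δxᵢ/xᵢ)².
  (2·δq/q)² = (2×0.0579)² = 0.0134;  (3·δx/x)² = (3×0.0180)² = 0.00292;  (1·δd/d)² = (1×0.0165)² = 0.000272
δQ/Q = √(0.0166) = 0.129
Q = 70410, so δQ = 0.129 × 70410 = 9080.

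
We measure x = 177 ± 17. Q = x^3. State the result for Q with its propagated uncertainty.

(5.55 ± 1.60) × 10^6

Q ∝ x^3, so δQ/Q = |3| · δx/x = 3 × 0.0960 = 0.288.
Q = 5.55e+06, so δQ = 0.288 × 5.55e+06 = 1.6e+06.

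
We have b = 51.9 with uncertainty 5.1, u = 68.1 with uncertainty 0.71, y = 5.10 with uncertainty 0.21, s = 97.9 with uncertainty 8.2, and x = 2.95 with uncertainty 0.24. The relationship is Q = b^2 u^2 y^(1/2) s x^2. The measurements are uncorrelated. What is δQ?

Each factor contributes (exponent × relative error)² to (δQ/Q)²:
  (2·δb/b)² = (2×0.0983)² = 0.0386;  (2·δu/u)² = (2×0.0104)² = 0.000435;  (½·δy/y)² = (0.5×0.0412)² = 0.000424;  (1·δs/s)² = (1×0.0838)² = 0.00702;  (2·δx/x)² = (2×0.0814)² = 0.0265
δQ/Q = √(0.0730) = 0.270
Q = 2.4e+10, so δQ = 0.270 × 2.4e+10 = 6.49e+09.

6.49e+09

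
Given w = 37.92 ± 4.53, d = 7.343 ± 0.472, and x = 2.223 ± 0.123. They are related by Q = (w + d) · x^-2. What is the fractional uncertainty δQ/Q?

0.150

Let u = w + d = 45.26. δu = √(δw² + δd²) = √(20.5 + 0.223) = 4.55, so δu/u = 0.101.
Q is then a monomial in u, x:
δQ/Q = √((δu/u)² + (-2·δx/x)²) = √(0.0101 + 0.0122) = 0.150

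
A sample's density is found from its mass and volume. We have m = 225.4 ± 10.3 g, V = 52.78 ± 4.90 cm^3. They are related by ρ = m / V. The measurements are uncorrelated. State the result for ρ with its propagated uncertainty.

Products/powers → add relative errors in quadrature, weighted by exponent:
  (1·δm/m)² = (1×0.0457)² = 0.00209;  (-1·δV/V)² = (-1×0.0928)² = 0.00862
δρ/ρ = √(0.0107) = 0.103
ρ = 4.271 g/cm^3, so δρ = 0.103 × 4.271 = 0.442 g/cm^3.

4.271 ± 0.442 g/cm^3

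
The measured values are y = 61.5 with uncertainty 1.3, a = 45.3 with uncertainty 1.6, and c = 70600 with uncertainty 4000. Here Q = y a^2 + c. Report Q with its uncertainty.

(1.97 ± 0.101) × 10^5

Let p = y·a^2 = 1.26e+05. δp/p = √((1·δy/y)² + (2·δa/a)²) = √(0.000447 + 0.00499) = 0.0737, so δp = 9310.
Q = p + c: δQ = √(δp² + δc²) = √(8.66e+07 + 1.6e+07) = 10100
Q = 1.97e+05.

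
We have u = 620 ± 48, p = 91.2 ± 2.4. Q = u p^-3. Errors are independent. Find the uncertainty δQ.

9.04e-05

Relative error in a monomial: (δQ/Q)² = Σ (nᵢ · δxᵢ/xᵢ)².
  (1·δu/u)² = (1×0.0774)² = 0.00599;  (-3·δp/p)² = (-3×0.0263)² = 0.00623
δQ/Q = √(0.0122) = 0.111
Q = 0.000817, so δQ = 0.111 × 0.000817 = 9.04e-05.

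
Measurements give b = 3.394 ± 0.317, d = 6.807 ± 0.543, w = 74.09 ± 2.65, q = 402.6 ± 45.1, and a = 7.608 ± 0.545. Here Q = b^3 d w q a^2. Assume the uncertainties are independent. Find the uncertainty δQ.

Products/powers → add relative errors in quadrature, weighted by exponent:
  (3·δb/b)² = (3×0.0934)² = 0.0785;  (1·δd/d)² = (1×0.0798)² = 0.00636;  (1·δw/w)² = (1×0.0358)² = 0.00128;  (1·δq/q)² = (1×0.112)² = 0.0125;  (2·δa/a)² = (2×0.0716)² = 0.0205
δQ/Q = √(0.119) = 0.345
Q = 4.595e+08, so δQ = 0.345 × 4.595e+08 = 1.59e+08.

1.59e+08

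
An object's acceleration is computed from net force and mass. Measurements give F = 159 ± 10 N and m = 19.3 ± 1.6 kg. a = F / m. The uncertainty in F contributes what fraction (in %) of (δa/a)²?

36.5%

(δa/a)² = (1·δF/F)² + (-1·δm/m)²
  F term: (1×0.0629)² = 0.00396
  m term: (-1×0.0829)² = 0.00687
Total = 0.0108. Share from F = 0.00396/0.0108 = 0.365.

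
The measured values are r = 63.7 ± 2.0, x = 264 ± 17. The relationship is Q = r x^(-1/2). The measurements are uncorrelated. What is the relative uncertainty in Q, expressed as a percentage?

For a monomial Q ∝ r, x^(-1/2), fractional errors add in quadrature:
  (1·δr/r)² = (1×0.0314)² = 0.000986;  (−½·δx/x)² = (-0.5×0.0644)² = 0.00104
δQ/Q = √(0.00202) = 0.0450

4.50%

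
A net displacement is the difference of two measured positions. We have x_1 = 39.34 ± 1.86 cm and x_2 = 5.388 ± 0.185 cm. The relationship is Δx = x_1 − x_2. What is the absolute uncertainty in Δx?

1.87 cm

Sums and differences: (δΔx)² = Σ (cᵢ δxᵢ)².
  (δx_1)² = 3.46;  (δx_2)² = 0.0342
δΔx = √(3.49) = 1.87 cm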